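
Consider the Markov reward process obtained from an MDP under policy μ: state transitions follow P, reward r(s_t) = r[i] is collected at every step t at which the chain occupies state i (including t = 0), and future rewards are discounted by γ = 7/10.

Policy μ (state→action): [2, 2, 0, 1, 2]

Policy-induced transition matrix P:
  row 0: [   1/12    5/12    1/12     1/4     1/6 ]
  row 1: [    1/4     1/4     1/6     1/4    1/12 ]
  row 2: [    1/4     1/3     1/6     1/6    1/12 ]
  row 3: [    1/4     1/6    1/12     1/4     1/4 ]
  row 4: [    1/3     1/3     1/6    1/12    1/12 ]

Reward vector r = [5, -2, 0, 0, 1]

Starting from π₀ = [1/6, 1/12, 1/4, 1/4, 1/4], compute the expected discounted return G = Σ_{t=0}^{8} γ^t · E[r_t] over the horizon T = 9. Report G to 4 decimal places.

t=0: π = [0.1667, 0.0833, 0.2500, 0.2500, 0.2500], E[r] = 0.9167, γ^t·E[r] = 0.916667, running G = 0.916667
t=1: π = [0.2431, 0.2986, 0.1319, 0.1875, 0.1389], E[r] = 0.7569, γ^t·E[r] = 0.529861, running G = 1.446528
t=2: π = [0.2211, 0.2975, 0.1308, 0.2159, 0.1348], E[r] = 0.6453, γ^t·E[r] = 0.316175, running G = 1.762703
t=3: π = [0.2244, 0.2910, 0.1303, 0.2166, 0.1377], E[r] = 0.6777, γ^t·E[r] = 0.232455, running G = 1.995157
t=4: π = [0.2241, 0.2917, 0.1299, 0.2162, 0.1381], E[r] = 0.6752, γ^t·E[r] = 0.162109, running G = 2.157267
t=5: π = [0.2242, 0.2917, 0.1300, 0.2162, 0.1380], E[r] = 0.6755, γ^t·E[r] = 0.113536, running G = 2.270802
t=6: π = [0.2241, 0.2917, 0.1300, 0.2162, 0.1380], E[r] = 0.6754, γ^t·E[r] = 0.079458, running G = 2.350261
t=7: π = [0.2241, 0.2917, 0.1300, 0.2162, 0.1380], E[r] = 0.6754, γ^t·E[r] = 0.055623, running G = 2.405884
t=8: π = [0.2241, 0.2917, 0.1300, 0.2162, 0.1380], E[r] = 0.6754, γ^t·E[r] = 0.038936, running G = 2.444820

G = 2.4448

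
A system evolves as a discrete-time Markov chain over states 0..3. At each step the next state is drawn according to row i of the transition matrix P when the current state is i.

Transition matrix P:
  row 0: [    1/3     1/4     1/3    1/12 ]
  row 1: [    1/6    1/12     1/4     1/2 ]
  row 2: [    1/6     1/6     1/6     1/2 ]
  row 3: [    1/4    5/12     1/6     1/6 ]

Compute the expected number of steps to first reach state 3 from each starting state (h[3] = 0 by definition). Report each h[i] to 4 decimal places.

h = [3.6000, 2.4000, 2.4000, 0.0000]

First-step conditioning: h[3] = 0; for i ≠ 3, h[i] = 1 + Σ_k P[i][k]·h[k].
  h[0] = 1 + 1/3·h[0] + 1/4·h[1] + 1/3·h[2]
  h[1] = 1 + 1/6·h[0] + 1/12·h[1] + 1/4·h[2]
  h[2] = 1 + 1/6·h[0] + 1/6·h[1] + 1/6·h[2]
Solving the 3×3 linear system over states ≠ 3 gives exactly h = [18/5, 12/5, 12/5, 0] (h[3] = 0 is the target).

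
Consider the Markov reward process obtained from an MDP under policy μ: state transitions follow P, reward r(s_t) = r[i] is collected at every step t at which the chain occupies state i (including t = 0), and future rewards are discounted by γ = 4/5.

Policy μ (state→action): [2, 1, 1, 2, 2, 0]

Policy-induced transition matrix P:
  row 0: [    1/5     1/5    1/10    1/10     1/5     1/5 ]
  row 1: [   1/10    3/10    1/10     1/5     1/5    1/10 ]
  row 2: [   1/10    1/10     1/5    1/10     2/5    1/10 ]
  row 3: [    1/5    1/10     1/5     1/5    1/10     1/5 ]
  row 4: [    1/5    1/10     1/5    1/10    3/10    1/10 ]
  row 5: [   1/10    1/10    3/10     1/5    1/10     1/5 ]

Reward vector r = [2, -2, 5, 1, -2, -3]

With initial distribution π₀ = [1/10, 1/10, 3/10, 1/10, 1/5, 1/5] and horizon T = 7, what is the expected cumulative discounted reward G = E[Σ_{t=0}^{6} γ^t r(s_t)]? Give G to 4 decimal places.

G = 1.2077

t=0: π = [0.1000, 0.1000, 0.3000, 0.1000, 0.2000, 0.2000], E[r] = 0.6000, γ^t·E[r] = 0.600000, running G = 0.600000
t=1: π = [0.1400, 0.1300, 0.2000, 0.1400, 0.2500, 0.1400], E[r] = 0.2400, γ^t·E[r] = 0.192000, running G = 0.792000
t=2: π = [0.1530, 0.1400, 0.1870, 0.1410, 0.2370, 0.1420], E[r] = 0.2020, γ^t·E[r] = 0.129280, running G = 0.921280
t=3: π = [0.1531, 0.1433, 0.1849, 0.1423, 0.2328, 0.1436], E[r] = 0.1900, γ^t·E[r] = 0.097280, running G = 1.018560
t=4: π = [0.1528, 0.1440, 0.1847, 0.1429, 0.2317, 0.1439], E[r] = 0.1892, γ^t·E[r] = 0.077488, running G = 1.096048
t=5: π = [0.1527, 0.1441, 0.1847, 0.1431, 0.2314, 0.1440], E[r] = 0.1892, γ^t·E[r] = 0.062002, running G = 1.158050
t=6: π = [0.1527, 0.1441, 0.1847, 0.1431, 0.2314, 0.1440], E[r] = 0.1893, γ^t·E[r] = 0.049613, running G = 1.207663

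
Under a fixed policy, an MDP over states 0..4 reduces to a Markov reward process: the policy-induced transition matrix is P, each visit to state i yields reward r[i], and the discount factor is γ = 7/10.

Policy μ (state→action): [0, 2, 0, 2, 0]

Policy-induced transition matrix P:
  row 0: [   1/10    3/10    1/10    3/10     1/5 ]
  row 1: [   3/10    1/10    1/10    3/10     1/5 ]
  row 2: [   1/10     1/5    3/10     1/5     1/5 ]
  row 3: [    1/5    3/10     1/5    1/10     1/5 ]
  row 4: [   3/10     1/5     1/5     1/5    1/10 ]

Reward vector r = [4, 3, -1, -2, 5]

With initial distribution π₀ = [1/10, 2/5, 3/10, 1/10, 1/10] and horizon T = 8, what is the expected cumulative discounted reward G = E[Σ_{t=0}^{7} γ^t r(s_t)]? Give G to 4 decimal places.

t=0: π = [0.1000, 0.4000, 0.3000, 0.1000, 0.1000], E[r] = 1.6000, γ^t·E[r] = 1.600000, running G = 1.600000
t=1: π = [0.2100, 0.1800, 0.1800, 0.2400, 0.1900], E[r] = 1.6700, γ^t·E[r] = 1.169000, running G = 2.769000
t=2: π = [0.1980, 0.2270, 0.1790, 0.2150, 0.1810], E[r] = 1.7690, γ^t·E[r] = 0.866810, running G = 3.635810
t=3: π = [0.2031, 0.2186, 0.1754, 0.2210, 0.1819], E[r] = 1.7603, γ^t·E[r] = 0.603783, running G = 4.239593
t=4: π = [0.2022, 0.2206, 0.1754, 0.2201, 0.1818], E[r] = 1.7640, γ^t·E[r] = 0.423534, running G = 4.663127
t=5: π = [0.2025, 0.2202, 0.1753, 0.2203, 0.1818], E[r] = 1.7637, γ^t·E[r] = 0.296430, running G = 4.959557
t=6: π = [0.2024, 0.2203, 0.1753, 0.2202, 0.1818], E[r] = 1.7638, γ^t·E[r] = 0.207512, running G = 5.167069
t=7: π = [0.2024, 0.2202, 0.1753, 0.2202, 0.1818], E[r] = 1.7638, γ^t·E[r] = 0.145258, running G = 5.312327

G = 5.3123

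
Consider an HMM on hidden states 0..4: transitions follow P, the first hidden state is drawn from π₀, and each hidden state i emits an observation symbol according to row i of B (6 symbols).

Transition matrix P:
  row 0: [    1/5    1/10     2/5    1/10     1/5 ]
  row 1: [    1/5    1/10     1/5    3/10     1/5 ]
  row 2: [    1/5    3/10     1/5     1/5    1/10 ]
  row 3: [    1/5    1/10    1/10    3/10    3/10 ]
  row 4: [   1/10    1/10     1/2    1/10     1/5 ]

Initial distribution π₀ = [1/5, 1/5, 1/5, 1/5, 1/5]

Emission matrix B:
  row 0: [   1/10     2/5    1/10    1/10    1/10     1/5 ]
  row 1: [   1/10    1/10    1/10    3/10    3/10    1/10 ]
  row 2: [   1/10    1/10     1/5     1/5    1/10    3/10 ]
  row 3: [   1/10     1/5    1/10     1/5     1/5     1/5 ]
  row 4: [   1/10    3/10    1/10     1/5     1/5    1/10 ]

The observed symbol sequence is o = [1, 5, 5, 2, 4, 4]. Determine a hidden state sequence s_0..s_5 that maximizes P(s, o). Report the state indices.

path = [0, 2, 0, 2, 1, 3]

t=0: δ = [8.000e-02, 2.000e-02, 2.000e-02, 4.000e-02, 6.000e-02]  (obs o_0=1)
t=1: δ = [3.200e-03, 8.000e-04, 9.600e-03, 2.400e-03, 1.600e-03]  ψ = [0, 0, 0, 3, 0]  (obs o_1=5)
t=2: δ = [3.840e-04, 2.880e-04, 5.760e-04, 3.840e-04, 9.600e-05]  ψ = [2, 2, 2, 2, 2]  (obs o_2=5)
t=3: δ = [1.152e-05, 1.728e-05, 3.072e-05, 1.152e-05, 1.152e-05]  ψ = [2, 2, 0, 2, 3]  (obs o_3=2)
t=4: δ = [6.144e-07, 2.765e-06, 6.144e-07, 1.229e-06, 6.912e-07]  ψ = [2, 2, 2, 2, 1]  (obs o_4=4)
t=5: δ = [5.530e-08, 8.294e-08, 5.530e-08, 1.659e-07, 1.106e-07]  ψ = [1, 1, 1, 1, 1]  (obs o_5=4)
backtrack: best end state = 3; path = [0, 2, 0, 2, 1, 3]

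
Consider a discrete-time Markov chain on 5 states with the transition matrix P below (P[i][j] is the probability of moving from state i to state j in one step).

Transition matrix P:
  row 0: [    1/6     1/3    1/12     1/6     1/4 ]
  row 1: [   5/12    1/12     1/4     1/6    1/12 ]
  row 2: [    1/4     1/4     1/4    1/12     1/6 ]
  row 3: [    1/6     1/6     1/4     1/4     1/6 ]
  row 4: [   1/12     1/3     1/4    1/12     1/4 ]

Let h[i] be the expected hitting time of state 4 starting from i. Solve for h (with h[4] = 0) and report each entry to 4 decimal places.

First-step conditioning: h[4] = 0; for i ≠ 4, h[i] = 1 + Σ_k P[i][k]·h[k].
  h[0] = 1 + 1/6·h[0] + 1/3·h[1] + 1/12·h[2] + 1/6·h[3]
  h[1] = 1 + 5/12·h[0] + 1/12·h[1] + 1/4·h[2] + 1/6·h[3]
  h[2] = 1 + 1/4·h[0] + 1/4·h[1] + 1/4·h[2] + 1/12·h[3]
  h[3] = 1 + 1/6·h[0] + 1/6·h[1] + 1/4·h[2] + 1/4·h[3]
Solving the 4×4 linear system over states ≠ 4 gives exactly h = [10188/1859, 11652/1859, 10980/1859, 10992/1859, 0] (h[4] = 0 is the target).

h = [5.4804, 6.2679, 5.9064, 5.9129, 0.0000]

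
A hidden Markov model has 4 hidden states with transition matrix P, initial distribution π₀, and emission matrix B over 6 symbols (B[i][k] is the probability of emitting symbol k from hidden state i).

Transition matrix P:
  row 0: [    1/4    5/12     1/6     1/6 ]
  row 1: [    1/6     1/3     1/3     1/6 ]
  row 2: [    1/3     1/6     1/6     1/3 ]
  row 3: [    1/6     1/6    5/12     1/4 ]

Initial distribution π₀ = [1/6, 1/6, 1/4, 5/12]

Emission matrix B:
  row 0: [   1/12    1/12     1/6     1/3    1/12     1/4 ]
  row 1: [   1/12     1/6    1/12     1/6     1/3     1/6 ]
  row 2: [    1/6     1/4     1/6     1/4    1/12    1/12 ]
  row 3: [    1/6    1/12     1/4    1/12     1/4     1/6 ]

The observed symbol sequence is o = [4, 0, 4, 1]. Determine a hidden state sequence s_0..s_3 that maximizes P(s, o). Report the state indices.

t=0: δ = [1.389e-02, 5.556e-02, 2.083e-02, 1.042e-01]  (obs o_0=4)
t=1: δ = [1.447e-03, 1.543e-03, 7.234e-03, 4.340e-03]  ψ = [3, 1, 3, 3]  (obs o_1=0)
t=2: δ = [2.009e-04, 4.019e-04, 1.507e-04, 6.028e-04]  ψ = [2, 2, 3, 2]  (obs o_2=4)
t=3: δ = [8.372e-06, 2.233e-05, 6.279e-05, 1.256e-05]  ψ = [3, 1, 3, 3]  (obs o_3=1)
backtrack: best end state = 2; path = [3, 2, 3, 2]

path = [3, 2, 3, 2]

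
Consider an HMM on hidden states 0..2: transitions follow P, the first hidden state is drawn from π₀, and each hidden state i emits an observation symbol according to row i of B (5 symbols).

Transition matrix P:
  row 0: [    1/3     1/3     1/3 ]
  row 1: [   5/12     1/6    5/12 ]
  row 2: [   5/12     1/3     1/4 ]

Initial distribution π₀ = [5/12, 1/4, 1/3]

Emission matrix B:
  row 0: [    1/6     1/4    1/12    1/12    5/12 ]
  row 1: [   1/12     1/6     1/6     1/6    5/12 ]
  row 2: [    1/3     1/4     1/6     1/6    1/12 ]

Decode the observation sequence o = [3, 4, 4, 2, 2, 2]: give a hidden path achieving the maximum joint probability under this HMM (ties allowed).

path = [2, 0, 1, 2, 1, 2]

t=0: δ = [3.472e-02, 4.167e-02, 5.556e-02]  (obs o_0=3)
t=1: δ = [9.645e-03, 7.716e-03, 1.447e-03]  ψ = [2, 2, 1]  (obs o_1=4)
t=2: δ = [1.340e-03, 1.340e-03, 2.679e-04]  ψ = [0, 0, 0]  (obs o_2=4)
t=3: δ = [4.651e-05, 7.442e-05, 9.303e-05]  ψ = [1, 0, 1]  (obs o_3=2)
t=4: δ = [3.230e-06, 5.168e-06, 5.168e-06]  ψ = [2, 2, 1]  (obs o_4=2)
t=5: δ = [1.795e-07, 2.871e-07, 3.589e-07]  ψ = [1, 2, 1]  (obs o_5=2)
backtrack: best end state = 2; path = [2, 0, 1, 2, 1, 2]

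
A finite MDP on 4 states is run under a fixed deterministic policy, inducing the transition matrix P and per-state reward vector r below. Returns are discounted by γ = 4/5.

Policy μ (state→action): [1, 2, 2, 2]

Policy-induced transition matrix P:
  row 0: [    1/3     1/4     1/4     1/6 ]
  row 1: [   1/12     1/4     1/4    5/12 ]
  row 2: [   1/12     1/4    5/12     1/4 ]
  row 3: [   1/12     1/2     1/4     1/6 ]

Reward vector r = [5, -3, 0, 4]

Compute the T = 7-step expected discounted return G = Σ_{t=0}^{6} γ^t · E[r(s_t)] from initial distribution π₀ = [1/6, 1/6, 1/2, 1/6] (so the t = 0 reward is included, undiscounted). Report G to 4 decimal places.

G = 3.0914

t=0: π = [0.1667, 0.1667, 0.5000, 0.1667], E[r] = 1.0000, γ^t·E[r] = 1.000000, running G = 1.000000
t=1: π = [0.1250, 0.2917, 0.3333, 0.2500], E[r] = 0.7500, γ^t·E[r] = 0.600000, running G = 1.600000
t=2: π = [0.1146, 0.3125, 0.3056, 0.2674], E[r] = 0.7049, γ^t·E[r] = 0.451111, running G = 2.051111
t=3: π = [0.1120, 0.3168, 0.3009, 0.2703], E[r] = 0.6904, γ^t·E[r] = 0.353481, running G = 2.404593
t=4: π = [0.1113, 0.3176, 0.3002, 0.2710], E[r] = 0.6878, γ^t·E[r] = 0.281709, running G = 2.686301
t=5: π = [0.1112, 0.3177, 0.3000, 0.2711], E[r] = 0.6869, γ^t·E[r] = 0.225081, running G = 2.911382
t=6: π = [0.1111, 0.3178, 0.3000, 0.2711], E[r] = 0.6867, γ^t·E[r] = 0.180023, running G = 3.091406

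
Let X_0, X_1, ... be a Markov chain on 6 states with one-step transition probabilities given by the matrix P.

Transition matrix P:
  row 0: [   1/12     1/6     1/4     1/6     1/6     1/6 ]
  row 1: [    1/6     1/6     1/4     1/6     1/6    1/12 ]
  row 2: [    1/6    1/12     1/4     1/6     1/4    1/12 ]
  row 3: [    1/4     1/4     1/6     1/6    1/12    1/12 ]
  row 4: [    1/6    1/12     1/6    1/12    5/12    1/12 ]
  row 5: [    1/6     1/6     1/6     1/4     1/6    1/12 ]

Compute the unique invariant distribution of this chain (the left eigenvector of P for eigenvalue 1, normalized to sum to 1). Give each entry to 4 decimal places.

π = [0.1658, 0.1431, 0.2099, 0.1557, 0.2282, 0.0972]

Balance equations π_j = Σ_i π_i·P[i][j]:
  π_0 = 1/12·π_0 + 1/6·π_1 + 1/6·π_2 + 1/4·π_3 + 1/6·π_4 + 1/6·π_5
  π_1 = 1/6·π_0 + 1/6·π_1 + 1/12·π_2 + 1/4·π_3 + 1/12·π_4 + 1/6·π_5
  π_2 = 1/4·π_0 + 1/4·π_1 + 1/4·π_2 + 1/6·π_3 + 1/6·π_4 + 1/6·π_5
  π_3 = 1/6·π_0 + 1/6·π_1 + 1/6·π_2 + 1/6·π_3 + 1/12·π_4 + 1/4·π_5
  π_4 = 1/6·π_0 + 1/6·π_1 + 1/4·π_2 + 1/12·π_3 + 5/12·π_4 + 1/6·π_5
  normalize: π_0 + π_1 + π_2 + π_3 + π_4 + π_5 = 1
Solving the linear system gives exactly π = [16741/100955, 2890/20191, 21191/100955, 15723/100955, 23042/100955, 9808/100955].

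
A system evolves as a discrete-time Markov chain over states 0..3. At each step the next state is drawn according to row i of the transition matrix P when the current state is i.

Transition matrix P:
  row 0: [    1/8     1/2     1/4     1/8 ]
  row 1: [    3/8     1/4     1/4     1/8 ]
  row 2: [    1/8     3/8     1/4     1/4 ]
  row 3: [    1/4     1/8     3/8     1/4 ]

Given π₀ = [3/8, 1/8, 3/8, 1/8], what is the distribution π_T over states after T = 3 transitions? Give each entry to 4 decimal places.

π = [0.2234, 0.3220, 0.2727, 0.1819]

t=0: π = [0.3750, 0.1250, 0.3750, 0.1250]
t=1: π = [0.1719, 0.3750, 0.2656, 0.1875]
t=2: π = [0.2422, 0.3027, 0.2734, 0.1816]
t=3: π = [0.2234, 0.3220, 0.2727, 0.1819]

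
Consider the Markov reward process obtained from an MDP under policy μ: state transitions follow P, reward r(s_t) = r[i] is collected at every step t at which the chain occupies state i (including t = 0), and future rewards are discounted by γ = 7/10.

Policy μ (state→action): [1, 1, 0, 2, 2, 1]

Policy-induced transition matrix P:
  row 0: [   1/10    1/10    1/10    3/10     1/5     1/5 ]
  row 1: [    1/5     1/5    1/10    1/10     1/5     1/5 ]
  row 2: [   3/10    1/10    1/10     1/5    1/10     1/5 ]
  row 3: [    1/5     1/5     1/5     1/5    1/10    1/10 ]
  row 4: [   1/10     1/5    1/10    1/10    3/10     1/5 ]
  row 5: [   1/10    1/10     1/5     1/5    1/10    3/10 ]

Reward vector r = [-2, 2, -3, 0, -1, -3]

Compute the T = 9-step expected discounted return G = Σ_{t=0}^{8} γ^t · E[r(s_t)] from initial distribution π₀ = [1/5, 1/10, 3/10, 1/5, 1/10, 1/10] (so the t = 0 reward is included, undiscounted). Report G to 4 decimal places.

t=0: π = [0.2000, 0.1000, 0.3000, 0.2000, 0.1000, 0.1000], E[r] = -1.5000, γ^t·E[r] = -1.500000, running G = -1.500000
t=1: π = [0.1900, 0.1400, 0.1300, 0.2000, 0.1500, 0.1900], E[r] = -1.2100, γ^t·E[r] = -0.847000, running G = -2.347000
t=2: π = [0.1600, 0.1490, 0.1390, 0.1900, 0.1630, 0.1990], E[r] = -1.1990, γ^t·E[r] = -0.587510, running G = -2.934510
t=3: π = [0.1617, 0.1502, 0.1389, 0.1848, 0.1635, 0.2009], E[r] = -1.2059, γ^t·E[r] = -0.413624, running G = -3.348134
t=4: π = [0.1613, 0.1499, 0.1386, 0.1848, 0.1639, 0.2016], E[r] = -1.2073, γ^t·E[r] = -0.289870, running G = -3.638004
t=5: π = [0.1612, 0.1499, 0.1386, 0.1848, 0.1639, 0.2017], E[r] = -1.2075, γ^t·E[r] = -0.202946, running G = -3.840950
t=6: π = [0.1612, 0.1498, 0.1386, 0.1847, 0.1639, 0.2017], E[r] = -1.2076, γ^t·E[r] = -0.142069, running G = -3.983019
t=7: π = [0.1612, 0.1498, 0.1386, 0.1847, 0.1639, 0.2017], E[r] = -1.2076, γ^t·E[r] = -0.099449, running G = -4.082468
t=8: π = [0.1612, 0.1498, 0.1386, 0.1847, 0.1639, 0.2017], E[r] = -1.2076, γ^t·E[r] = -0.069614, running G = -4.152083

G = -4.1521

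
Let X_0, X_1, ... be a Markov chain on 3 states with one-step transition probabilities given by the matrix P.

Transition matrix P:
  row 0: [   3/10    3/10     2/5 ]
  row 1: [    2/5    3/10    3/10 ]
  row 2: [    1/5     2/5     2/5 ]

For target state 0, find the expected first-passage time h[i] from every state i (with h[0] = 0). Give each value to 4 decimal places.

First-step conditioning: h[0] = 0; for i ≠ 0, h[i] = 1 + Σ_k P[i][k]·h[k].
  h[1] = 1 + 3/10·h[1] + 3/10·h[2]
  h[2] = 1 + 2/5·h[1] + 2/5·h[2]
Solving the 2×2 linear system over states ≠ 0 gives exactly h = [0, 3, 11/3] (h[0] = 0 is the target).

h = [0.0000, 3.0000, 3.6667]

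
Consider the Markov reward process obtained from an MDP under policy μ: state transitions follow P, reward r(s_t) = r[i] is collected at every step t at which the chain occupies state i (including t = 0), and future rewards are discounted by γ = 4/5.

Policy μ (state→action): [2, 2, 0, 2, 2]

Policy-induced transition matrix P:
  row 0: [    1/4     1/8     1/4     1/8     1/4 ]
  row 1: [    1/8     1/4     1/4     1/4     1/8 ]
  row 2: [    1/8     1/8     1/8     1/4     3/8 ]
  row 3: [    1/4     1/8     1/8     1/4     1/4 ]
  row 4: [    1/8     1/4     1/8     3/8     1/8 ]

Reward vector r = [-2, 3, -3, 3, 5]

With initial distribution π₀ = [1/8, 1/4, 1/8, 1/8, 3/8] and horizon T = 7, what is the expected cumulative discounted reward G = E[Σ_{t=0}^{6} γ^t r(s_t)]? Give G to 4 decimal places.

t=0: π = [0.1250, 0.2500, 0.1250, 0.1250, 0.3750], E[r] = 2.3750, γ^t·E[r] = 2.375000, running G = 2.375000
t=1: π = [0.1563, 0.2031, 0.1719, 0.2813, 0.1875], E[r] = 1.5625, γ^t·E[r] = 1.250000, running G = 3.625000
t=2: π = [0.1797, 0.1738, 0.1699, 0.2539, 0.2227], E[r] = 1.5273, γ^t·E[r] = 0.977500, running G = 4.602500
t=3: π = [0.1792, 0.1746, 0.1692, 0.2554, 0.2217], E[r] = 1.5322, γ^t·E[r] = 0.784500, running G = 5.387000
t=4: π = [0.1793, 0.1745, 0.1692, 0.2553, 0.2216], E[r] = 1.5313, γ^t·E[r] = 0.627225, running G = 6.014225
t=5: π = [0.1793, 0.1745, 0.1692, 0.2553, 0.2216], E[r] = 1.5312, γ^t·E[r] = 0.501755, running G = 6.515980
t=6: π = [0.1793, 0.1745, 0.1692, 0.2553, 0.2216], E[r] = 1.5312, γ^t·E[r] = 0.401408, running G = 6.917388

G = 6.9174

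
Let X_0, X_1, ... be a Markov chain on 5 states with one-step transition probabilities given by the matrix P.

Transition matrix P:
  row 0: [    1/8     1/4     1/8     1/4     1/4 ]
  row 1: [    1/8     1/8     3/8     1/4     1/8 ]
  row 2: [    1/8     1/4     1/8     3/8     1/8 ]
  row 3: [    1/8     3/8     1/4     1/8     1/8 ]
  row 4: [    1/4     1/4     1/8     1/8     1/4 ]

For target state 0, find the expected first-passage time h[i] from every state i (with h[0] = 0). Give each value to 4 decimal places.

h = [0.0000, 7.0000, 7.0000, 7.0000, 6.0000]

First-step conditioning: h[0] = 0; for i ≠ 0, h[i] = 1 + Σ_k P[i][k]·h[k].
  h[1] = 1 + 1/8·h[1] + 3/8·h[2] + 1/4·h[3] + 1/8·h[4]
  h[2] = 1 + 1/4·h[1] + 1/8·h[2] + 3/8·h[3] + 1/8·h[4]
  h[3] = 1 + 3/8·h[1] + 1/4·h[2] + 1/8·h[3] + 1/8·h[4]
  h[4] = 1 + 1/4·h[1] + 1/8·h[2] + 1/8·h[3] + 1/4·h[4]
Solving the 4×4 linear system over states ≠ 0 gives exactly h = [0, 7, 7, 7, 6] (h[0] = 0 is the target).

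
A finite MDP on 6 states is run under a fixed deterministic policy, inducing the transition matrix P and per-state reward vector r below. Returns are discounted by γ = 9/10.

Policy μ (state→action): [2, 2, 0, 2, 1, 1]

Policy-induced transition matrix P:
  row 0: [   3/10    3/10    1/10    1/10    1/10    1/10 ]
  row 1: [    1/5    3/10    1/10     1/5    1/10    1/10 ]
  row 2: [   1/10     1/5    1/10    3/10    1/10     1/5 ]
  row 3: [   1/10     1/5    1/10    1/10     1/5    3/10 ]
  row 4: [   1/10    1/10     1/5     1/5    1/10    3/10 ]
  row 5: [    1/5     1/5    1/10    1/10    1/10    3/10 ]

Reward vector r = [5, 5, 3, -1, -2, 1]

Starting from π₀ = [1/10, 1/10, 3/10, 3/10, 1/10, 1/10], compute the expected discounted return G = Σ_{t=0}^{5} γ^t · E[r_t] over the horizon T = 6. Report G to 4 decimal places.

G = 9.2474

t=0: π = [0.1000, 0.1000, 0.3000, 0.3000, 0.1000, 0.1000], E[r] = 1.5000, γ^t·E[r] = 1.500000, running G = 1.500000
t=1: π = [0.1400, 0.2100, 0.1100, 0.1800, 0.1300, 0.2300], E[r] = 1.8700, γ^t·E[r] = 1.683000, running G = 3.183000
t=2: π = [0.1720, 0.2220, 0.1130, 0.1560, 0.1180, 0.2190], E[r] = 2.1360, γ^t·E[r] = 1.730160, running G = 4.913160
t=3: π = [0.1785, 0.2276, 0.1118, 0.1566, 0.1156, 0.2099], E[r] = 2.1880, γ^t·E[r] = 1.595052, running G = 6.508212
t=4: π = [0.1795, 0.2291, 0.1116, 0.1567, 0.1157, 0.2076], E[r] = 2.1968, γ^t·E[r] = 1.441307, running G = 7.949519
t=5: π = [0.1796, 0.2293, 0.1116, 0.1568, 0.1157, 0.2071], E[r] = 2.1979, γ^t·E[r] = 1.297849, running G = 9.247368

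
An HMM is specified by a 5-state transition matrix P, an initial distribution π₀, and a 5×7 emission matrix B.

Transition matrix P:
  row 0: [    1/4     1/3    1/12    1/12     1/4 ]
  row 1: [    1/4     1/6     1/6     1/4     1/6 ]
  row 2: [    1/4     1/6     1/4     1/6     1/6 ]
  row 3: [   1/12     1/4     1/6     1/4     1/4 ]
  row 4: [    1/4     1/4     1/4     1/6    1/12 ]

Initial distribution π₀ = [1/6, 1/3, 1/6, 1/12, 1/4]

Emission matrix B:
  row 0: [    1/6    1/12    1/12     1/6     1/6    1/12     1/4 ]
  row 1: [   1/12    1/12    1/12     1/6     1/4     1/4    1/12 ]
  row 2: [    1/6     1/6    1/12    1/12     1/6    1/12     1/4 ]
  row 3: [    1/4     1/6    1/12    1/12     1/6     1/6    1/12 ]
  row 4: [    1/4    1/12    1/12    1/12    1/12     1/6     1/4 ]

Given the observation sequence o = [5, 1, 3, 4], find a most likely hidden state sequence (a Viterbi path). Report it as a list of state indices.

t=0: δ = [1.389e-02, 8.333e-02, 1.389e-02, 1.389e-02, 4.167e-02]  (obs o_0=5)
t=1: δ = [1.736e-03, 1.157e-03, 2.315e-03, 3.472e-03, 1.157e-03]  ψ = [1, 1, 1, 1, 1]  (obs o_1=1)
t=2: δ = [9.645e-05, 1.447e-04, 4.823e-05, 7.234e-05, 7.234e-05]  ψ = [2, 3, 2, 3, 3]  (obs o_2=3)
t=3: δ = [6.028e-06, 8.038e-06, 4.019e-06, 6.028e-06, 2.009e-06]  ψ = [1, 0, 1, 1, 0]  (obs o_3=4)
backtrack: best end state = 1; path = [1, 2, 0, 1]

path = [1, 2, 0, 1]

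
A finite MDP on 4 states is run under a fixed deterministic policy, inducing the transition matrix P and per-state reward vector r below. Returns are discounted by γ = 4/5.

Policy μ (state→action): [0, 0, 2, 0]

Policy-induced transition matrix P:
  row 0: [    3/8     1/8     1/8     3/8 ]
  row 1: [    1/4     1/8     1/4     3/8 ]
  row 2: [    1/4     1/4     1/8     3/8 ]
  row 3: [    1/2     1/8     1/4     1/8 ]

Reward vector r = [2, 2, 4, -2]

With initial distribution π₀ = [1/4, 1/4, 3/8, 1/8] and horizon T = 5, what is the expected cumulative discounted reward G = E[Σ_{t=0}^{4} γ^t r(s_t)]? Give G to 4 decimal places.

G = 4.8727

t=0: π = [0.2500, 0.2500, 0.3750, 0.1250], E[r] = 2.2500, γ^t·E[r] = 2.250000, running G = 2.250000
t=1: π = [0.3125, 0.1719, 0.1719, 0.3438], E[r] = 0.9688, γ^t·E[r] = 0.775000, running G = 3.025000
t=2: π = [0.3750, 0.1465, 0.1895, 0.2891], E[r] = 1.2227, γ^t·E[r] = 0.782500, running G = 3.807500
t=3: π = [0.3691, 0.1487, 0.1794, 0.3027], E[r] = 1.1479, γ^t·E[r] = 0.587750, running G = 4.395250
t=4: π = [0.3718, 0.1474, 0.1814, 0.2993], E[r] = 1.1656, γ^t·E[r] = 0.477425, running G = 4.872675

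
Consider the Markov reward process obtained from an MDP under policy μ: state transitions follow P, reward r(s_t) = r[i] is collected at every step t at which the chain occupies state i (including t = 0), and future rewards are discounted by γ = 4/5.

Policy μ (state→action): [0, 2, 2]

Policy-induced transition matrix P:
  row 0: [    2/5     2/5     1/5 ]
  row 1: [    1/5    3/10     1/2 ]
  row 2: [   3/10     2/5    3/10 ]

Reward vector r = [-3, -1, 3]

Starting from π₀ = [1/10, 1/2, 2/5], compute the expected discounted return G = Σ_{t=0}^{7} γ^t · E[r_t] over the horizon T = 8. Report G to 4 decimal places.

G = -0.0636

t=0: π = [0.1000, 0.5000, 0.4000], E[r] = 0.4000, γ^t·E[r] = 0.400000, running G = 0.400000
t=1: π = [0.2600, 0.3500, 0.3900], E[r] = 0.0400, γ^t·E[r] = 0.032000, running G = 0.432000
t=2: π = [0.2910, 0.3650, 0.3440], E[r] = -0.2060, γ^t·E[r] = -0.131840, running G = 0.300160
t=3: π = [0.2926, 0.3635, 0.3439], E[r] = -0.2096, γ^t·E[r] = -0.107315, running G = 0.192845
t=4: π = [0.2929, 0.3637, 0.3434], E[r] = -0.2121, γ^t·E[r] = -0.086860, running G = 0.105985
t=5: π = [0.2929, 0.3636, 0.3434], E[r] = -0.2121, γ^t·E[r] = -0.069500, running G = 0.036485
t=6: π = [0.2929, 0.3636, 0.3434], E[r] = -0.2121, γ^t·E[r] = -0.055606, running G = -0.019121
t=7: π = [0.2929, 0.3636, 0.3434], E[r] = -0.2121, γ^t·E[r] = -0.044485, running G = -0.063606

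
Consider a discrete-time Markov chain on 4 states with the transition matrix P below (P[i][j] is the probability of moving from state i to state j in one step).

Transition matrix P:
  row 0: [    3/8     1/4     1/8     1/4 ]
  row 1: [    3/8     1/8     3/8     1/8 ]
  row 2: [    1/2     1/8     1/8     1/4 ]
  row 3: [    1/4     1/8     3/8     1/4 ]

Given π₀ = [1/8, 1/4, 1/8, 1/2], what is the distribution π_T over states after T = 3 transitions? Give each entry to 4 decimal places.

t=0: π = [0.1250, 0.2500, 0.1250, 0.5000]
t=1: π = [0.3281, 0.1406, 0.3125, 0.2188]
t=2: π = [0.3867, 0.1660, 0.2148, 0.2324]
t=3: π = [0.3728, 0.1733, 0.2246, 0.2292]

π = [0.3728, 0.1733, 0.2246, 0.2292]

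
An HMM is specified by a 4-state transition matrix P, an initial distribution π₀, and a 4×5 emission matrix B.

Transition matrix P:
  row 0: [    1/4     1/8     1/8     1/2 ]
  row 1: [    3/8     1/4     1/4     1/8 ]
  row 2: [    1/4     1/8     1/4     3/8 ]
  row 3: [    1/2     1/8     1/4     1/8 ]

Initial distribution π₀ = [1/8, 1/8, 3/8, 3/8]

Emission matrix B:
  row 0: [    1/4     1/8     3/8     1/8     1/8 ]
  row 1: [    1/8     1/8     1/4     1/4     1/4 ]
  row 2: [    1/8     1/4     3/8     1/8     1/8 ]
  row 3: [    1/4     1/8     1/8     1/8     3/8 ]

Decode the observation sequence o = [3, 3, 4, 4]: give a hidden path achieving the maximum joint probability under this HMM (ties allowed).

t=0: δ = [1.562e-02, 3.125e-02, 4.688e-02, 4.688e-02]  (obs o_0=3)
t=1: δ = [2.930e-03, 1.953e-03, 1.465e-03, 2.197e-03]  ψ = [3, 1, 2, 2]  (obs o_1=3)
t=2: δ = [1.373e-04, 1.221e-04, 6.866e-05, 5.493e-04]  ψ = [3, 1, 3, 0]  (obs o_2=4)
t=3: δ = [3.433e-05, 1.717e-05, 1.717e-05, 2.575e-05]  ψ = [3, 3, 3, 0]  (obs o_3=4)
backtrack: best end state = 0; path = [3, 0, 3, 0]

path = [3, 0, 3, 0]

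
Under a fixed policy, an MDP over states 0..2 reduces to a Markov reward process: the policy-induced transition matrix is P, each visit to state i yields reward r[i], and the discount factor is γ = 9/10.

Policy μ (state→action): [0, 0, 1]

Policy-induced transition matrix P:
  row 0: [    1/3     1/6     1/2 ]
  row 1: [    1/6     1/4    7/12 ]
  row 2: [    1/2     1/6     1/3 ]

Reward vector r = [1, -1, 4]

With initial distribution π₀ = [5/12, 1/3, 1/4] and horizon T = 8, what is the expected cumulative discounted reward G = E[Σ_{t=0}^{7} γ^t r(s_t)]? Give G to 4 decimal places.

t=0: π = [0.4167, 0.3333, 0.2500], E[r] = 1.0833, γ^t·E[r] = 1.083333, running G = 1.083333
t=1: π = [0.3194, 0.1944, 0.4861], E[r] = 2.0694, γ^t·E[r] = 1.862500, running G = 2.945833
t=2: π = [0.3819, 0.1829, 0.4352], E[r] = 1.9398, γ^t·E[r] = 1.571250, running G = 4.517083
t=3: π = [0.3754, 0.1819, 0.4427], E[r] = 1.9643, γ^t·E[r] = 1.431984, running G = 5.949068
t=4: π = [0.3768, 0.1818, 0.4414], E[r] = 1.9605, γ^t·E[r] = 1.286265, running G = 7.235333
t=5: π = [0.3766, 0.1818, 0.4416], E[r] = 1.9611, γ^t·E[r] = 1.158029, running G = 8.393362
t=6: π = [0.3766, 0.1818, 0.4416], E[r] = 1.9610, γ^t·E[r] = 1.042168, running G = 9.435530
t=7: π = [0.3766, 0.1818, 0.4416], E[r] = 1.9610, γ^t·E[r] = 0.937960, running G = 10.373490

G = 10.3735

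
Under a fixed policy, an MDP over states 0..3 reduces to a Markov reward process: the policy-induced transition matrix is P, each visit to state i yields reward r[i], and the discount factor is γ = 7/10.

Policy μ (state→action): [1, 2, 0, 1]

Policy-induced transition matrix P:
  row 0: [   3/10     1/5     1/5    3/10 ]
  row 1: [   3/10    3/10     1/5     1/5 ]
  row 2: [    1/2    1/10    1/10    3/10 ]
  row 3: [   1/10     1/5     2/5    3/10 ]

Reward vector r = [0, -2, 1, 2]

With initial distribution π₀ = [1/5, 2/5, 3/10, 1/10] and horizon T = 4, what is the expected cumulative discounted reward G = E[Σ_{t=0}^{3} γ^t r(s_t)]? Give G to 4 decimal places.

G = 0.2292

t=0: π = [0.2000, 0.4000, 0.3000, 0.1000], E[r] = -0.3000, γ^t·E[r] = -0.300000, running G = -0.300000
t=1: π = [0.3400, 0.2100, 0.1900, 0.2600], E[r] = 0.2900, γ^t·E[r] = 0.203000, running G = -0.097000
t=2: π = [0.2860, 0.2020, 0.2330, 0.2790], E[r] = 0.3870, γ^t·E[r] = 0.189630, running G = 0.092630
t=3: π = [0.2908, 0.1969, 0.2325, 0.2798], E[r] = 0.3983, γ^t·E[r] = 0.136617, running G = 0.229247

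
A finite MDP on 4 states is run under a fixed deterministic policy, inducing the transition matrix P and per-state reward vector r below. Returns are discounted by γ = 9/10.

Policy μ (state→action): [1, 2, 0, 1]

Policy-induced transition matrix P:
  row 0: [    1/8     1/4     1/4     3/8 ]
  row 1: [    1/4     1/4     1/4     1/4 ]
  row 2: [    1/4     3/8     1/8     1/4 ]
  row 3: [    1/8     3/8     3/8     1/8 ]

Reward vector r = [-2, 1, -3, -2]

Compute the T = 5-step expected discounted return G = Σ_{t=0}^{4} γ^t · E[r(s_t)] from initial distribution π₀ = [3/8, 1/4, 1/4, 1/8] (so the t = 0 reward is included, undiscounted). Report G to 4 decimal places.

G = -5.5921

t=0: π = [0.3750, 0.2500, 0.2500, 0.1250], E[r] = -1.5000, γ^t·E[r] = -1.500000, running G = -1.500000
t=1: π = [0.1875, 0.2969, 0.2344, 0.2813], E[r] = -1.3438, γ^t·E[r] = -1.209375, running G = -2.709375
t=2: π = [0.1914, 0.3145, 0.2559, 0.2383], E[r] = -1.3125, γ^t·E[r] = -1.063125, running G = -3.772500
t=3: π = [0.1963, 0.3118, 0.2478, 0.2441], E[r] = -1.3125, γ^t·E[r] = -0.956813, running G = -4.729313
t=4: π = [0.1949, 0.3115, 0.2495, 0.2440], E[r] = -1.3151, γ^t·E[r] = -0.862813, running G = -5.592126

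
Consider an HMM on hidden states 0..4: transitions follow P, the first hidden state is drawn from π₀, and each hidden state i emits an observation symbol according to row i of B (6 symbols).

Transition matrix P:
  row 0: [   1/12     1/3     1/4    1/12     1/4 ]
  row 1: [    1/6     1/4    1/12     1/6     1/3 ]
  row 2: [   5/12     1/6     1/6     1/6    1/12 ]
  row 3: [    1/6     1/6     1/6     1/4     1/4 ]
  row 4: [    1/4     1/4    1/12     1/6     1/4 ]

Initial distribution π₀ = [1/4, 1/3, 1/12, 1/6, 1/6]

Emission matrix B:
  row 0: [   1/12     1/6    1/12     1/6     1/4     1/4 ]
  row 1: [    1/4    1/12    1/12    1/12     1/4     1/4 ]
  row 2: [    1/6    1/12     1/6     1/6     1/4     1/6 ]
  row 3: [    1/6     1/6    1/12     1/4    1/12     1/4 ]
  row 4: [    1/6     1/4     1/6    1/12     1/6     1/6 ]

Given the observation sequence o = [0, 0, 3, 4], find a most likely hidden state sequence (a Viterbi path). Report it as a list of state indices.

t=0: δ = [2.083e-02, 8.333e-02, 1.389e-02, 2.778e-02, 2.778e-02]  (obs o_0=0)
t=1: δ = [1.157e-03, 5.208e-03, 1.157e-03, 2.315e-03, 4.630e-03]  ψ = [1, 1, 1, 1, 1]  (obs o_1=0)
t=2: δ = [1.929e-04, 1.085e-04, 7.234e-05, 2.170e-04, 1.447e-04]  ψ = [4, 1, 1, 1, 1]  (obs o_2=3)
t=3: δ = [9.042e-06, 1.608e-05, 1.206e-05, 4.521e-06, 9.042e-06]  ψ = [3, 0, 0, 3, 3]  (obs o_3=4)
backtrack: best end state = 1; path = [1, 4, 0, 1]

path = [1, 4, 0, 1]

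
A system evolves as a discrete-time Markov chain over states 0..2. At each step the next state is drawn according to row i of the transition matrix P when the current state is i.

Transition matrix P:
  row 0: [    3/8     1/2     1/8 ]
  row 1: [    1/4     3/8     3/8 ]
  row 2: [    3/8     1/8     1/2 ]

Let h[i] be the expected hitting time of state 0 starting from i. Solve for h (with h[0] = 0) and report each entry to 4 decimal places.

h = [0.0000, 3.2941, 2.8235]

First-step conditioning: h[0] = 0; for i ≠ 0, h[i] = 1 + Σ_k P[i][k]·h[k].
  h[1] = 1 + 3/8·h[1] + 3/8·h[2]
  h[2] = 1 + 1/8·h[1] + 1/2·h[2]
Solving the 2×2 linear system over states ≠ 0 gives exactly h = [0, 56/17, 48/17] (h[0] = 0 is the target).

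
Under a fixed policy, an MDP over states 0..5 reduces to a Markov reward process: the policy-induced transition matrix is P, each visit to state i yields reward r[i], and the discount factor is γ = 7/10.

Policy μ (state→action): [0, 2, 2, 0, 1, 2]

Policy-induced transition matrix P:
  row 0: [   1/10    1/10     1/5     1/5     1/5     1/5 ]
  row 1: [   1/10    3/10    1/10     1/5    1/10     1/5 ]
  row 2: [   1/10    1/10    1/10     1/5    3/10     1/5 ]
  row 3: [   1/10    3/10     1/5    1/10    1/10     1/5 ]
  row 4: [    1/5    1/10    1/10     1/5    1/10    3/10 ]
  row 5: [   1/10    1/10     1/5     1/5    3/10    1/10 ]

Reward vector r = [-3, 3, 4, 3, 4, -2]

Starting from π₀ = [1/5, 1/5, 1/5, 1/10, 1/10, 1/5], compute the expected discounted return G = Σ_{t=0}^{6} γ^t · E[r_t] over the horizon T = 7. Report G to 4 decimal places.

G = 4.5219

t=0: π = [0.2000, 0.2000, 0.2000, 0.1000, 0.1000, 0.2000], E[r] = 1.1000, γ^t·E[r] = 1.100000, running G = 1.100000
t=1: π = [0.1100, 0.1600, 0.1500, 0.1900, 0.2000, 0.1900], E[r] = 1.7400, γ^t·E[r] = 1.218000, running G = 2.318000
t=2: π = [0.1200, 0.1700, 0.1490, 0.1810, 0.1790, 0.2010], E[r] = 1.6030, γ^t·E[r] = 0.785470, running G = 3.103470
t=3: π = [0.1179, 0.1702, 0.1502, 0.1819, 0.1820, 0.1978], E[r] = 1.6358, γ^t·E[r] = 0.561079, running G = 3.664549
t=4: π = [0.1182, 0.1704, 0.1498, 0.1818, 0.1814, 0.1984], E[r] = 1.6299, γ^t·E[r] = 0.391327, running G = 4.055876
t=5: π = [0.1181, 0.1704, 0.1498, 0.1818, 0.1815, 0.1983], E[r] = 1.6310, γ^t·E[r] = 0.274119, running G = 4.329995
t=6: π = [0.1181, 0.1705, 0.1498, 0.1818, 0.1814, 0.1983], E[r] = 1.6308, γ^t·E[r] = 0.191864, running G = 4.521859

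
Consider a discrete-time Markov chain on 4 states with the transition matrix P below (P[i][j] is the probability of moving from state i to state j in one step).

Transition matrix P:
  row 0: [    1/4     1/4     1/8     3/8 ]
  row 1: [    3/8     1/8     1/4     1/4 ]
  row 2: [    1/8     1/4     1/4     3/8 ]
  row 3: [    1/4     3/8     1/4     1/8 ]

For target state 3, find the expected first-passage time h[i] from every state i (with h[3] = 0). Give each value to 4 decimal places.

First-step conditioning: h[3] = 0; for i ≠ 3, h[i] = 1 + Σ_k P[i][k]·h[k].
  h[0] = 1 + 1/4·h[0] + 1/4·h[1] + 1/8·h[2]
  h[1] = 1 + 3/8·h[0] + 1/8·h[1] + 1/4·h[2]
  h[2] = 1 + 1/8·h[0] + 1/4·h[1] + 1/4·h[2]
Solving the 3×3 linear system over states ≠ 3 gives exactly h = [72/25, 16/5, 72/25, 0] (h[3] = 0 is the target).

h = [2.8800, 3.2000, 2.8800, 0.0000]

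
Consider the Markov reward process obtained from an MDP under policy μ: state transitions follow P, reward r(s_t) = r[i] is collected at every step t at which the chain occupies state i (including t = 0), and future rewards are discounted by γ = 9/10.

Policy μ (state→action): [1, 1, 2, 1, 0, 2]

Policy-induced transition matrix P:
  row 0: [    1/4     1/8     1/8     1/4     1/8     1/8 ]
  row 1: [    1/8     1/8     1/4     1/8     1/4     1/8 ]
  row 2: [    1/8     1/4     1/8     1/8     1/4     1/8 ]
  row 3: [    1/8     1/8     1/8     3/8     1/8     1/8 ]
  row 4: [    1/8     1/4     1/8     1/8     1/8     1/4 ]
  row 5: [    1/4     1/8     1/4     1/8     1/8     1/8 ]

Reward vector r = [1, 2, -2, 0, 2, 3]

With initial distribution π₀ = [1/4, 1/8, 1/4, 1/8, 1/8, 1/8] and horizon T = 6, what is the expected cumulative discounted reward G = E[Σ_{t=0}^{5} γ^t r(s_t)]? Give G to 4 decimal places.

t=0: π = [0.2500, 0.1250, 0.2500, 0.1250, 0.1250, 0.1250], E[r] = 0.6250, γ^t·E[r] = 0.625000, running G = 0.625000
t=1: π = [0.1719, 0.1719, 0.1563, 0.1875, 0.1719, 0.1406], E[r] = 0.9688, γ^t·E[r] = 0.871875, running G = 1.496875
t=2: π = [0.1641, 0.1660, 0.1641, 0.1934, 0.1660, 0.1465], E[r] = 0.9395, γ^t·E[r] = 0.760957, running G = 2.257832
t=3: π = [0.1638, 0.1663, 0.1641, 0.1938, 0.1663, 0.1458], E[r] = 0.9380, γ^t·E[r] = 0.683793, running G = 2.941625
t=4: π = [0.1637, 0.1663, 0.1640, 0.1939, 0.1663, 0.1458], E[r] = 0.9382, γ^t·E[r] = 0.615554, running G = 3.557180
t=5: π = [0.1637, 0.1663, 0.1640, 0.1939, 0.1663, 0.1458], E[r] = 0.9382, γ^t·E[r] = 0.553981, running G = 4.111161

G = 4.1112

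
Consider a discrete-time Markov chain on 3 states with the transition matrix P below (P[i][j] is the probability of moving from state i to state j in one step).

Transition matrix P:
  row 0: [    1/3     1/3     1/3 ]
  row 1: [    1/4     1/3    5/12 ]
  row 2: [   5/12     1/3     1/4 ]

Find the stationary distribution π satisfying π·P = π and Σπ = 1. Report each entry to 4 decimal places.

π = [0.3333, 0.3333, 0.3333]

Balance equations π_j = Σ_i π_i·P[i][j]:
  π_0 = 1/3·π_0 + 1/4·π_1 + 5/12·π_2
  π_1 = 1/3·π_0 + 1/3·π_1 + 1/3·π_2
  normalize: π_0 + π_1 + π_2 = 1
Solving the linear system gives exactly π = [1/3, 1/3, 1/3].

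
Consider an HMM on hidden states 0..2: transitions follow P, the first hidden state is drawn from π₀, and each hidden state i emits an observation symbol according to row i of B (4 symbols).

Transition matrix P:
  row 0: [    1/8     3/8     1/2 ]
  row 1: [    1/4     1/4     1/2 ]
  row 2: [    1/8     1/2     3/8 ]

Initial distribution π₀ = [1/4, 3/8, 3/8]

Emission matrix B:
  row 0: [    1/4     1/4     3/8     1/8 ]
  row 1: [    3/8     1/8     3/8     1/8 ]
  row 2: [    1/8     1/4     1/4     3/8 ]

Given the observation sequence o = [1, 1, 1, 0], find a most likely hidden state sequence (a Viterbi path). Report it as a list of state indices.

path = [2, 2, 2, 1]

t=0: δ = [6.250e-02, 4.688e-02, 9.375e-02]  (obs o_0=1)
t=1: δ = [2.930e-03, 5.859e-03, 8.789e-03]  ψ = [1, 2, 2]  (obs o_1=1)
t=2: δ = [3.662e-04, 5.493e-04, 8.240e-04]  ψ = [1, 2, 2]  (obs o_2=1)
t=3: δ = [3.433e-05, 1.545e-04, 3.862e-05]  ψ = [1, 2, 2]  (obs o_3=0)
backtrack: best end state = 1; path = [2, 2, 2, 1]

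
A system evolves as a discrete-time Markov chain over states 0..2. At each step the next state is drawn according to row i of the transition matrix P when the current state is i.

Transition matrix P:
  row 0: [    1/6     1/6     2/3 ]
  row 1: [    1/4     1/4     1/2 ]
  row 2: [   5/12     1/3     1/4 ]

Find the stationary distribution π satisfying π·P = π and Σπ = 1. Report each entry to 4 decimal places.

π = [0.2984, 0.2618, 0.4398]

Balance equations π_j = Σ_i π_i·P[i][j]:
  π_0 = 1/6·π_0 + 1/4·π_1 + 5/12·π_2
  π_1 = 1/6·π_0 + 1/4·π_1 + 1/3·π_2
  normalize: π_0 + π_1 + π_2 = 1
Solving the linear system gives exactly π = [57/191, 50/191, 84/191].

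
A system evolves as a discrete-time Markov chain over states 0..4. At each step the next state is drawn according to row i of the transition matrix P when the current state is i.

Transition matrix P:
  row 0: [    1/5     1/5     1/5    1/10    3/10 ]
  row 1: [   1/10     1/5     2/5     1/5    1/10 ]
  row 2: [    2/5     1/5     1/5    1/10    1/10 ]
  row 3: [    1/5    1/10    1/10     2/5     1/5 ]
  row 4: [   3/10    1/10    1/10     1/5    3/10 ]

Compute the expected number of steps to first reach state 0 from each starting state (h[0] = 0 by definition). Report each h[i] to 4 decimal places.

h = [0.0000, 4.4531, 3.3594, 4.2188, 3.7500]

First-step conditioning: h[0] = 0; for i ≠ 0, h[i] = 1 + Σ_k P[i][k]·h[k].
  h[1] = 1 + 1/5·h[1] + 2/5·h[2] + 1/5·h[3] + 1/10·h[4]
  h[2] = 1 + 1/5·h[1] + 1/5·h[2] + 1/10·h[3] + 1/10·h[4]
  h[3] = 1 + 1/10·h[1] + 1/10·h[2] + 2/5·h[3] + 1/5·h[4]
  h[4] = 1 + 1/10·h[1] + 1/10·h[2] + 1/5·h[3] + 3/10·h[4]
Solving the 4×4 linear system over states ≠ 0 gives exactly h = [0, 285/64, 215/64, 135/32, 15/4] (h[0] = 0 is the target).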